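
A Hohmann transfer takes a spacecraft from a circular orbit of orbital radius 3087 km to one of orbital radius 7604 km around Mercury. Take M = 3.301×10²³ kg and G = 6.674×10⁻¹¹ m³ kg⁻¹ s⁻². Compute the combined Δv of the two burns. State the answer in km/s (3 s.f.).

μ = GM = 6.674×10⁻¹¹ × 3.301×10²³ = 2.203×10¹³ m³/s².
r₁ = 3087 km = 3.087×10⁶ m.
r₂ = 7604 km = 7.604×10⁶ m.
Transfer ellipse a_t = (r₁ + r₂)/2 = 5.346×10⁶ m.
At r₁: circular v_c1 = √(μ/r₁) = 2671 m/s; transfer-periherm v_p = √[μ(2/r₁ − 1/a_t)] = 3186 m/s.
Δv₁ = v_p − v_c1 = 514.8 m/s.
At r₂: circular v_c2 = √(μ/r₂) = 1702 m/s; transfer-apoherm v_a = √[μ(2/r₂ − 1/a_t)] = 1294 m/s.
Δv₂ = v_c2 − v_a = 408.6 m/s.
Total Δv = Δv₁ + Δv₂ = 923.4 m/s = 0.9234 km/s.

Δv_total ≈ 0.923 km/s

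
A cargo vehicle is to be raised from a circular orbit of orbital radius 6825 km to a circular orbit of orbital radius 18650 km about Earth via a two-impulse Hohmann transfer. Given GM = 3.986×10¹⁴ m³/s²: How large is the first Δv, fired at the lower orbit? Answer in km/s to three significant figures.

r₁ = 6825 km = 6.825×10⁶ m.
r₂ = 18650 km = 1.865×10⁷ m.
Transfer ellipse a_t = (r₁ + r₂)/2 = 1.274×10⁷ m.
At r₁: circular v_c1 = √(μ/r₁) = 7642 m/s; transfer-perigee v_p = √[μ(2/r₁ − 1/a_t)] = 9247 m/s.
Δv₁ = v_p − v_c1 = 1605 m/s.
= 1.605 km/s.

Δv ≈ 1.61 km/s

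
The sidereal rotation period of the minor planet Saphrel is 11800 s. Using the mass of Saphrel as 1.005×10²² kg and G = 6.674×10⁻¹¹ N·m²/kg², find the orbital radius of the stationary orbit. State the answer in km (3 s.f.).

r_sync ≈ 1330 km

μ = GM = 6.674×10⁻¹¹ × 1.005×10²² = 6.707×10¹¹ m³/s².
A synchronous orbit has period T, so by Kepler's third law a = (μT²/4π²)^(1/3).
μT²/4π² = 6.707×10¹¹ × (1.180×10⁴)² / 39.48 = 2.366×10¹⁸ m³.
a = 1.332×10⁶ m = 1332.5 km.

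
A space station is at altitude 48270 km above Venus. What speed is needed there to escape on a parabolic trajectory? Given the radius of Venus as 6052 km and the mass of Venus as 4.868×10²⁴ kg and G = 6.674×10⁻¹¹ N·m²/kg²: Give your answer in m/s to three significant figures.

μ = GM = 6.674×10⁻¹¹ × 4.868×10²⁴ = 3.249×10¹⁴ m³/s².
r = 6052 + 48270 = 54322 km = 5.4322×10⁷ m.
Escape speed v_esc = √(2μ/r) = √(2 × 3.249×10¹⁴ / 5.432×10⁷) = √(1.196×10⁷) = 3459 m/s.

v_esc ≈ 3460 m/s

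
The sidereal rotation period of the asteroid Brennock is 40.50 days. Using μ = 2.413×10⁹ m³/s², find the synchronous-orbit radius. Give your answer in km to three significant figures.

r_sync ≈ 9080 km

T = 40.50 days = 3.499×10⁶ s.
A synchronous orbit has period T, so by Kepler's third law a = (μT²/4π²)^(1/3).
μT²/4π² = 2.413×10⁹ × (3.499×10⁶)² / 39.48 = 7.484×10²⁰ m³.
a = 9.079×10⁶ m = 9079.1 km.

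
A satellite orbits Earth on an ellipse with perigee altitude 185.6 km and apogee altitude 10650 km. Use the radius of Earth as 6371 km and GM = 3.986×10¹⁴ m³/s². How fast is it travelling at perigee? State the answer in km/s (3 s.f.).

r_p = 6371 + 185.6 = 6556.6 km = 6.5566×10⁶ m.
r_a = 6371 + 10650 = 17021 km = 1.7021×10⁷ m.
Semi-major axis a = (r_p + r_a)/2 = 11789 km = 1.179×10⁷ m.
Vis-viva: v² = μ(2/r − 1/a) = 3.986×10¹⁴ × (3.050×10⁻⁷ − 8.483×10⁻⁸) = 8.778×10⁷ m²/s².
v = 9369 m/s = 9.369 km/s.

v ≈ 9.37 km/s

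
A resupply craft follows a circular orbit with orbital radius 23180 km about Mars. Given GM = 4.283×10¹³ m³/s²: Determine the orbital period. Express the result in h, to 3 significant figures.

r = 23180 km = 2.318×10⁷ m.
Kepler's third law: T = 2π√(r³/μ) = 2π√((2.318×10⁷)³ / 4.283×10¹³).
r³/μ = 2.908×10⁸ s², so T = 2π × 1.705×10⁴ = 1.071×10⁵ s.
Converting: 1.071×10⁵ s ÷ 3600 = 29.76 h.

T ≈ 29.8 h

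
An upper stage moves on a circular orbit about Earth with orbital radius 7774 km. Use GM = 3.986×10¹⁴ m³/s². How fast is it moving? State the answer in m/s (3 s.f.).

r = 7774 km = 7.774×10⁶ m.
For a circular orbit v = √(μ/r) = √(3.986×10¹⁴ / 7.774×10⁶) = √(5.127×10⁷) = 7161 m/s.

v ≈ 7160 m/s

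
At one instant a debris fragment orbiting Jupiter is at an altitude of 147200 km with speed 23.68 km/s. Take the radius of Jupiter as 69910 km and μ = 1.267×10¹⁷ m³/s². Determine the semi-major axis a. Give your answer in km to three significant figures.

r = 69910 + 147200 = 2.1711×10⁵ km = 2.171×10⁸ m.
Specific orbital energy ε = v²/2 − μ/r = (23680)²/2 − 1.267×10¹⁷/2.171×10⁸ = -3.032×10⁸ J/kg.
Since ε = −μ/(2a), a = −μ/(2ε) = 2.089×10⁸ m = 2.0894×10⁵ km.

a ≈ 2.09×10⁵ km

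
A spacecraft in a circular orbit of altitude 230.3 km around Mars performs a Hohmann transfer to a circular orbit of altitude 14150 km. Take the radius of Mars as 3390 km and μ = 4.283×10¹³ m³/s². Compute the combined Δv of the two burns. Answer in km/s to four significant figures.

r₁ = 3390 + 230.3 = 3620.3 km = 3.6203×10⁶ m.
r₂ = 3390 + 14150 = 17540 km = 1.7540×10⁷ m.
Transfer ellipse a_t = (r₁ + r₂)/2 = 1.058×10⁷ m.
At r₁: circular v_c1 = √(μ/r₁) = 3440 m/s; transfer-periapsis v_p = √[μ(2/r₁ − 1/a_t)] = 4429 m/s.
Δv₁ = v_p − v_c1 = 989.1 m/s.
At r₂: circular v_c2 = √(μ/r₂) = 1563 m/s; transfer-apoapsis v_a = √[μ(2/r₂ − 1/a_t)] = 914.1 m/s.
Δv₂ = v_c2 − v_a = 648.6 m/s.
Total Δv = Δv₁ + Δv₂ = 1638 m/s = 1.638 km/s.

Δv_total ≈ 1.638 km/s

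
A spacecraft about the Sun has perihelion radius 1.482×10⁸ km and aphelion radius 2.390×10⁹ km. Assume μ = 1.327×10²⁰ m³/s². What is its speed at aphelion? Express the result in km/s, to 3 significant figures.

v ≈ 2.55 km/s

Semi-major axis a = (r_p + r_a)/2 = 1.2691×10⁹ km = 1.269×10¹² m.
Vis-viva: v² = μ(2/r − 1/a) = 1.327×10²⁰ × (8.368×10⁻¹³ − 7.880×10⁻¹³) = 6.484×10⁶ m²/s².
v = 2546 m/s = 2.546 km/s.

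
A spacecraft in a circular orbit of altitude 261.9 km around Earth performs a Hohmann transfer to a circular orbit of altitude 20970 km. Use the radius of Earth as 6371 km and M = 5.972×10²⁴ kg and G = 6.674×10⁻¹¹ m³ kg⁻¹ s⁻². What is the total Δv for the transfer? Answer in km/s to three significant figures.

Δv_total ≈ 3.51 km/s

μ = GM = 6.674×10⁻¹¹ × 5.972×10²⁴ = 3.986×10¹⁴ m³/s².
r₁ = 6371 + 261.9 = 6632.9 km = 6.6329×10⁶ m.
r₂ = 6371 + 20970 = 27341 km = 2.7341×10⁷ m.
Transfer ellipse a_t = (r₁ + r₂)/2 = 1.699×10⁷ m.
At r₁: circular v_c1 = √(μ/r₁) = 7752 m/s; transfer-perigee v_p = √[μ(2/r₁ − 1/a_t)] = 9834 m/s.
Δv₁ = v_p − v_c1 = 2083 m/s.
At r₂: circular v_c2 = √(μ/r₂) = 3818 m/s; transfer-apogee v_a = √[μ(2/r₂ − 1/a_t)] = 2386 m/s.
Δv₂ = v_c2 − v_a = 1432 m/s.
Total Δv = Δv₁ + Δv₂ = 3515 m/s = 3.515 km/s.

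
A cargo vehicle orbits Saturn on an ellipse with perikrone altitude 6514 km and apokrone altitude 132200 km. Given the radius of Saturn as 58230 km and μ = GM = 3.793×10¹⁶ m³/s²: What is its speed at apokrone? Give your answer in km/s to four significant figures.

r_p = 58230 + 6514 = 64744 km = 6.4744×10⁷ m.
r_a = 58230 + 132200 = 190430 km = 1.9043×10⁸ m.
Semi-major axis a = (r_p + r_a)/2 = 1.2759×10⁵ km = 1.276×10⁸ m.
Vis-viva: v² = μ(2/r − 1/a) = 3.793×10¹⁶ × (1.050×10⁻⁸ − 7.838×10⁻⁹) = 1.011×10⁸ m²/s².
v = 10050 m/s = 10.05 km/s.

v ≈ 10.05 km/s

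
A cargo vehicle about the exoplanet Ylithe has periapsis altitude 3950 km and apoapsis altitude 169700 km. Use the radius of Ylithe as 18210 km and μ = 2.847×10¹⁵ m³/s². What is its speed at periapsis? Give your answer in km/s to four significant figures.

r_p = 18210 + 3950 = 22160 km = 2.2160×10⁷ m.
r_a = 18210 + 169700 = 187910 km = 1.8791×10⁸ m.
Semi-major axis a = (r_p + r_a)/2 = 1.0504×10⁵ km = 1.050×10⁸ m.
Vis-viva: v² = μ(2/r − 1/a) = 2.847×10¹⁵ × (9.025×10⁻⁸ − 9.521×10⁻⁹) = 2.298×10⁸ m²/s².
v = 15160 m/s = 15.16 km/s.

v ≈ 15.16 km/s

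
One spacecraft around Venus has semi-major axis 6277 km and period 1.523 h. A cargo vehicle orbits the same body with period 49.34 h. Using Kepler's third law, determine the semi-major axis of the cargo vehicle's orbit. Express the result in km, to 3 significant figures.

Kepler's third law: a³ ∝ T², so a₂ = a₁ (T₂/T₁)^(2/3).
T₂/T₁ = 32.40, (T₂/T₁)^(2/3) = 10.16.
a₂ = 6277 × 10.16 = 63790 km.

a₂ ≈ 63800 km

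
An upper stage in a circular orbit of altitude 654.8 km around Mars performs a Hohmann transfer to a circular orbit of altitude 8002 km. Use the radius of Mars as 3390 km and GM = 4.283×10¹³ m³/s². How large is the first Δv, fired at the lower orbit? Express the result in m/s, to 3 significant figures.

r₁ = 3390 + 654.8 = 4044.8 km = 4.0448×10⁶ m.
r₂ = 3390 + 8002 = 11392 km = 1.1392×10⁷ m.
Transfer ellipse a_t = (r₁ + r₂)/2 = 7.718×10⁶ m.
At r₁: circular v_c1 = √(μ/r₁) = 3254 m/s; transfer-periapsis v_p = √[μ(2/r₁ − 1/a_t)] = 3953 m/s.
Δv₁ = v_p − v_c1 = 699.3 m/s.

Δv ≈ 699 m/s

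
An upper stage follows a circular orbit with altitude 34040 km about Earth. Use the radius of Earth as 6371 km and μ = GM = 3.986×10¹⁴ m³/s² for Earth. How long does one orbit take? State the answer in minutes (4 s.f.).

r = 6371 + 34040 = 40411 km = 4.0411×10⁷ m.
Kepler's third law: T = 2π√(r³/μ) = 2π√((4.041×10⁷)³ / 3.986×10¹⁴).
r³/μ = 1.656×10⁸ s², so T = 2π × 1.287×10⁴ = 8.085×10⁴ s.
Converting: 8.085×10⁴ s ÷ 60.00 = 1347 minutes.

T ≈ 1347 minutes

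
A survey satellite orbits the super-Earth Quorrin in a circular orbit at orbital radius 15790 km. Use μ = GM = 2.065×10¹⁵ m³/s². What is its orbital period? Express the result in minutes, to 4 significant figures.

T ≈ 144.6 minutes

r = 15790 km = 1.579×10⁷ m.
Kepler's third law: T = 2π√(r³/μ) = 2π√((1.579×10⁷)³ / 2.065×10¹⁵).
r³/μ = 1.906×10⁶ s², so T = 2π × 1.381×10³ = 8.675×10³ s.
Converting: 8.675×10³ s ÷ 60.00 = 144.6 minutes.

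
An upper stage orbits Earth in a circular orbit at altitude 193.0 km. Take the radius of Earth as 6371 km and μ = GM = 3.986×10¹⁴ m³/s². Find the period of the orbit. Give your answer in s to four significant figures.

T ≈ 5293 s

r = 6371 + 193.0 = 6564.0 km = 6.5640×10⁶ m.
Kepler's third law: T = 2π√(r³/μ) = 2π√((6.564×10⁶)³ / 3.986×10¹⁴).
r³/μ = 7.095×10⁵ s², so T = 2π × 8.423×10² = 5.293×10³ s.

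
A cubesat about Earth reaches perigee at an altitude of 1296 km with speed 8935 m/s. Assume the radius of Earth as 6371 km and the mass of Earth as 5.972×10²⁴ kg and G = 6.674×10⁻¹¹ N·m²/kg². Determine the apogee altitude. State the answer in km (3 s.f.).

μ = GM = 6.674×10⁻¹¹ × 5.972×10²⁴ = 3.986×10¹⁴ m³/s².
r_p = 6371 + 1296 = 7667.0 km = 7.667×10⁶ m.
Specific energy ε = v²/2 − μ/r = -1.207×10⁷ J/kg, so a = −μ/(2ε) = 1.651×10⁷ m.
The apsides satisfy r_p + r_a = 2a, so the apogee radius is 2a − r_p = 2.536×10⁷ m = 25360 km.
Apogee altitude = 25360 − 6371 = 18989 km.

apogee altitude ≈ 19000 km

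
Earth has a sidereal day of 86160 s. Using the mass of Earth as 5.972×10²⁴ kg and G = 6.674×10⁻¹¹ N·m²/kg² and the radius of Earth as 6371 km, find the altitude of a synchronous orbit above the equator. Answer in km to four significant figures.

h_sync ≈ 35790 km

μ = GM = 6.674×10⁻¹¹ × 5.972×10²⁴ = 3.986×10¹⁴ m³/s².
A synchronous orbit has period T, so by Kepler's third law a = (μT²/4π²)^(1/3).
μT²/4π² = 3.986×10¹⁴ × (8.616×10⁴)² / 39.48 = 7.495×10²² m³.
a = 4.216×10⁷ m = 42162 km.
Altitude h = a − R = 42162 − 6371 = 35791 km.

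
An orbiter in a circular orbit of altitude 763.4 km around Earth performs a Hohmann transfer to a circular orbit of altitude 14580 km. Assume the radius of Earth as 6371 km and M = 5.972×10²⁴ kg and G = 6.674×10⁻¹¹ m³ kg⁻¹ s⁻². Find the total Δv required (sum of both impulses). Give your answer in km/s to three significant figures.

μ = GM = 6.674×10⁻¹¹ × 5.972×10²⁴ = 3.986×10¹⁴ m³/s².
r₁ = 6371 + 763.4 = 7134.4 km = 7.1344×10⁶ m.
r₂ = 6371 + 14580 = 20951 km = 2.0951×10⁷ m.
Transfer ellipse a_t = (r₁ + r₂)/2 = 1.404×10⁷ m.
At r₁: circular v_c1 = √(μ/r₁) = 7474 m/s; transfer-perigee v_p = √[μ(2/r₁ − 1/a_t)] = 9130 m/s.
Δv₁ = v_p − v_c1 = 1655 m/s.
At r₂: circular v_c2 = √(μ/r₂) = 4362 m/s; transfer-apogee v_a = √[μ(2/r₂ − 1/a_t)] = 3109 m/s.
Δv₂ = v_c2 − v_a = 1253 m/s.
Total Δv = Δv₁ + Δv₂ = 2908 m/s = 2.908 km/s.

Δv_total ≈ 2.91 km/s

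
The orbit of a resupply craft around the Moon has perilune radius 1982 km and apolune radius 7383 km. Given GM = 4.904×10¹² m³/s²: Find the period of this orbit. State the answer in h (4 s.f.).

T ≈ 7.986 h

Semi-major axis a = (r_p + r_a)/2 = (1982.0 + 7383.0)/2 = 4682.5 km = 4.682×10⁶ m.
By Kepler's third law T = 2π√(a³/μ) = 2π × 4.576×10³ = 2.875×10⁴ s.
= 7.986 h.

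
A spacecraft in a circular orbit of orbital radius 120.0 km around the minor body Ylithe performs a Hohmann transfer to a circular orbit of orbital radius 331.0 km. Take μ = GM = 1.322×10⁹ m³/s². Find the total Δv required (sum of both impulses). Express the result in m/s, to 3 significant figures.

r₁ = 120.0 km = 1.200×10⁵ m.
r₂ = 331.0 km = 3.310×10⁵ m.
Transfer ellipse a_t = (r₁ + r₂)/2 = 2.255×10⁵ m.
At r₁: circular v_c1 = √(μ/r₁) = 105.0 m/s; transfer-periapsis v_p = √[μ(2/r₁ − 1/a_t)] = 127.2 m/s.
Δv₁ = v_p − v_c1 = 22.20 m/s.
At r₂: circular v_c2 = √(μ/r₂) = 63.20 m/s; transfer-apoapsis v_a = √[μ(2/r₂ − 1/a_t)] = 46.10 m/s.
Δv₂ = v_c2 − v_a = 17.10 m/s.
Total Δv = Δv₁ + Δv₂ = 39.30 m/s.

Δv_total ≈ 39.3 m/s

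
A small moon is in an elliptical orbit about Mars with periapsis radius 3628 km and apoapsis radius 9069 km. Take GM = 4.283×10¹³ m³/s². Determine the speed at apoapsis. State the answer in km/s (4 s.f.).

v ≈ 1.643 km/s

Semi-major axis a = (r_p + r_a)/2 = 6348.5 km = 6.348×10⁶ m.
Vis-viva: v² = μ(2/r − 1/a) = 4.283×10¹³ × (2.205×10⁻⁷ − 1.575×10⁻⁷) = 2.699×10⁶ m²/s².
v = 1643 m/s = 1.643 km/s.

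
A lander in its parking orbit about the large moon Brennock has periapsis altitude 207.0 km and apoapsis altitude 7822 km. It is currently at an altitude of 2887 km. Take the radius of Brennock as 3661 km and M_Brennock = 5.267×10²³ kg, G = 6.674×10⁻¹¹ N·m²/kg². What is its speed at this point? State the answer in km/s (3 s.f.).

v ≈ 2.48 km/s

μ = GM = 6.674×10⁻¹¹ × 5.267×10²³ = 3.515×10¹³ m³/s².
r_p = 3661 + 207.0 = 3868.0 km = 3.8680×10⁶ m.
r_a = 3661 + 7822 = 11483 km = 1.1483×10⁷ m.
r = 3661 + 2887 = 6548.0 km = 6.548×10⁶ m.
Semi-major axis a = (r_p + r_a)/2 = 7675.5 km = 7.676×10⁶ m.
Vis-viva: v² = μ(2/r − 1/a) = 3.515×10¹³ × (3.054×10⁻⁷ − 1.303×10⁻⁷) = 6.157×10⁶ m²/s².
v = 2481 m/s = 2.481 km/s.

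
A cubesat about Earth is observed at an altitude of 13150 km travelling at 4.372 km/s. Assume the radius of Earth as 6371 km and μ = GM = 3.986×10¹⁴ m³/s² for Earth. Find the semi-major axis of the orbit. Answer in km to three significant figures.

a ≈ 18300 km

r = 6371 + 13150 = 19521 km = 1.952×10⁷ m.
Vis-viva rearranged: 1/a = 2/r − v²/μ = 1.025×10⁻⁷ − 4.795×10⁻⁸ = 5.450×10⁻⁸ m⁻¹.
a = 1.835×10⁷ m = 18349 km.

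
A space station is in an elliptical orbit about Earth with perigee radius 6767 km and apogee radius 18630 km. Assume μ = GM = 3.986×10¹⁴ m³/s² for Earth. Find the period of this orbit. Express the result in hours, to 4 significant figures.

T ≈ 3.956 hours

Semi-major axis a = (r_p + r_a)/2 = (6767.0 + 18630)/2 = 12698 km = 1.270×10⁷ m.
By Kepler's third law T = 2π√(a³/μ) = 2π × 2.267×10³ = 1.424×10⁴ s.
= 3.956 hours.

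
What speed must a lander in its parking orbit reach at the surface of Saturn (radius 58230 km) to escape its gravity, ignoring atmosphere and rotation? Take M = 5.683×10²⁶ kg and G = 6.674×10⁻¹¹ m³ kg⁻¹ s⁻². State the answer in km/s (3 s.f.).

μ = GM = 6.674×10⁻¹¹ × 5.683×10²⁶ = 3.793×10¹⁶ m³/s².
r = R = 5.823×10⁷ m.
Escape speed v_esc = √(2μ/r) = √(2 × 3.793×10¹⁶ / 5.823×10⁷) = √(1.303×10⁹) = 36090 m/s.
= 36.09 km/s.

v_esc ≈ 36.1 km/s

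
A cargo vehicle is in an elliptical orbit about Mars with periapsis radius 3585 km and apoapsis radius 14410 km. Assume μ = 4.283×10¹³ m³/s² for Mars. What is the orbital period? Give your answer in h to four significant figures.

T ≈ 7.198 h

Semi-major axis a = (r_p + r_a)/2 = (3585.0 + 14410)/2 = 8997.5 km = 8.998×10⁶ m.
By Kepler's third law T = 2π√(a³/μ) = 2π × 4.124×10³ = 2.591×10⁴ s.
= 7.198 h.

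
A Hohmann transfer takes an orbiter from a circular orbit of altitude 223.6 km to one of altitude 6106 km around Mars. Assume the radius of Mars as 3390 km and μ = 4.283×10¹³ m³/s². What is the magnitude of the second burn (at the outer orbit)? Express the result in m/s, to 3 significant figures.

Δv ≈ 547 m/s

r₁ = 3390 + 223.6 = 3613.6 km = 3.6136×10⁶ m.
r₂ = 3390 + 6106 = 9496.0 km = 9.4960×10⁶ m.
Transfer ellipse a_t = (r₁ + r₂)/2 = 6.555×10⁶ m.
At r₁: circular v_c1 = √(μ/r₁) = 3443 m/s; transfer-periapsis v_p = √[μ(2/r₁ − 1/a_t)] = 4144 m/s.
At r₂: circular v_c2 = √(μ/r₂) = 2124 m/s; transfer-apoapsis v_a = √[μ(2/r₂ − 1/a_t)] = 1577 m/s.
Δv₂ = v_c2 − v_a = 546.9 m/s.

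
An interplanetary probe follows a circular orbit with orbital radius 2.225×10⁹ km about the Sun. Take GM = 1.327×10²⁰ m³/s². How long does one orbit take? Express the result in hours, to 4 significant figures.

r = 2.225×10⁹ km = 2.225×10¹² m.
Kepler's third law: T = 2π√(r³/μ) = 2π√((2.225×10¹²)³ / 1.327×10²⁰).
r³/μ = 8.301×10¹⁶ s², so T = 2π × 2.881×10⁸ = 1.810×10⁹ s.
Converting: 1.810×10⁹ s ÷ 3600 = 5.028×10⁵ hours.

T ≈ 502800 hours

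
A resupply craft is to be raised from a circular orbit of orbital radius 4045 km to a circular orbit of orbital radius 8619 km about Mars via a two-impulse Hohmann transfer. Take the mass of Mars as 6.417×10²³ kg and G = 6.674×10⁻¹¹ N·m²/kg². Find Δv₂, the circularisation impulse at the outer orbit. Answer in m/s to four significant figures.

Δv ≈ 447.5 m/s

μ = GM = 6.674×10⁻¹¹ × 6.417×10²³ = 4.283×10¹³ m³/s².
r₁ = 4045 km = 4.045×10⁶ m.
r₂ = 8619 km = 8.619×10⁶ m.
Transfer ellipse a_t = (r₁ + r₂)/2 = 6.332×10⁶ m.
At r₁: circular v_c1 = √(μ/r₁) = 3254 m/s; transfer-periapsis v_p = √[μ(2/r₁ − 1/a_t)] = 3796 m/s.
At r₂: circular v_c2 = √(μ/r₂) = 2229 m/s; transfer-apoapsis v_a = √[μ(2/r₂ − 1/a_t)] = 1782 m/s.
Δv₂ = v_c2 − v_a = 447.5 m/s.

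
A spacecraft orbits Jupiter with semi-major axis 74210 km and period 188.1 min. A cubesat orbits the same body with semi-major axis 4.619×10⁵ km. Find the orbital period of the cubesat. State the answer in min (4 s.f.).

Kepler's third law: T² ∝ a³, so T₂ = T₁ (a₂/a₁)^(3/2).
a₂/a₁ = 6.224, (a₂/a₁)^(3/2) = 15.53.
T₂ = 188.1 × 15.53 = 2921 min.

T₂ ≈ 2921 min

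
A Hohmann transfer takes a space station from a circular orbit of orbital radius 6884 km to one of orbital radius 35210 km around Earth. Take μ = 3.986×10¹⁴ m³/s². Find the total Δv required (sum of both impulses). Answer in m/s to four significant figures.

Δv_total ≈ 3673 m/s

r₁ = 6884 km = 6.884×10⁶ m.
r₂ = 35210 km = 3.521×10⁷ m.
Transfer ellipse a_t = (r₁ + r₂)/2 = 2.105×10⁷ m.
At r₁: circular v_c1 = √(μ/r₁) = 7609 m/s; transfer-perigee v_p = √[μ(2/r₁ − 1/a_t)] = 9842 m/s.
Δv₁ = v_p − v_c1 = 2233 m/s.
At r₂: circular v_c2 = √(μ/r₂) = 3365 m/s; transfer-apogee v_a = √[μ(2/r₂ − 1/a_t)] = 1924 m/s.
Δv₂ = v_c2 − v_a = 1440 m/s.
Total Δv = Δv₁ + Δv₂ = 3673 m/s.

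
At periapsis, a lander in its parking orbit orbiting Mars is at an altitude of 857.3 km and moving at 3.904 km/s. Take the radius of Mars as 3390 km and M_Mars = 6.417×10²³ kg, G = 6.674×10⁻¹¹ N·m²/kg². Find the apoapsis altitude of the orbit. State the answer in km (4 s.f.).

apoapsis altitude ≈ 9753 km

μ = GM = 6.674×10⁻¹¹ × 6.417×10²³ = 4.283×10¹³ m³/s².
r_p = 3390 + 857.3 = 4247.3 km = 4.247×10⁶ m.
Specific energy ε = v²/2 − μ/r = -2.463×10⁶ J/kg, so a = −μ/(2ε) = 8.695×10⁶ m.
The apsides satisfy r_p + r_a = 2a, so the apoapsis radius is 2a − r_p = 1.314×10⁷ m = 13143 km.
Apoapsis altitude = 13143 − 3390 = 9752.6 km.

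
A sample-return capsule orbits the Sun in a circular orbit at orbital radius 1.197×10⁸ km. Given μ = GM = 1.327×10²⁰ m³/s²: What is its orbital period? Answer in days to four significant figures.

r = 1.197×10⁸ km = 1.197×10¹¹ m.
Kepler's third law: T = 2π√(r³/μ) = 2π√((1.197×10¹¹)³ / 1.327×10²⁰).
r³/μ = 1.292×10¹³ s², so T = 2π × 3.595×10⁶ = 2.259×10⁷ s.
Converting: 2.259×10⁷ s ÷ 86400 = 261.4 days.

T ≈ 261.4 days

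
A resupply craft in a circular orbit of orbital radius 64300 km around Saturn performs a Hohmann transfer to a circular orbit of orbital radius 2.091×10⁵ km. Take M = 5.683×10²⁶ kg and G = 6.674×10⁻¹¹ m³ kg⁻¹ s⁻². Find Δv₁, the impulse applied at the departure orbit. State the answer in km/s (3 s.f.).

Δv ≈ 5.75 km/s

μ = GM = 6.674×10⁻¹¹ × 5.683×10²⁶ = 3.793×10¹⁶ m³/s².
r₁ = 64300 km = 6.430×10⁷ m.
r₂ = 2.091×10⁵ km = 2.091×10⁸ m.
Transfer ellipse a_t = (r₁ + r₂)/2 = 1.367×10⁸ m.
At r₁: circular v_c1 = √(μ/r₁) = 24290 m/s; transfer-perikrone v_p = √[μ(2/r₁ − 1/a_t)] = 30040 m/s.
Δv₁ = v_p − v_c1 = 5751 m/s.
= 5.751 km/s.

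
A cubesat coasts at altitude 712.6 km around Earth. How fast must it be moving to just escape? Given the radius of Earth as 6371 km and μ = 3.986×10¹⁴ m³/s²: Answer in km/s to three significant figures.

v_esc ≈ 10.6 km/s

r = 6371 + 712.6 = 7083.6 km = 7.0836×10⁶ m.
Escape speed v_esc = √(2μ/r) = √(2 × 3.986×10¹⁴ / 7.084×10⁶) = √(1.125×10⁸) = 10610 m/s.
= 10.61 km/s.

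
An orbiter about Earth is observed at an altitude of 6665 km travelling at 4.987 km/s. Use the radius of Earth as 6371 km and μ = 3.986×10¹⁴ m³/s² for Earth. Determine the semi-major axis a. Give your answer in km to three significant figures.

r = 6371 + 6665 = 13036 km = 1.304×10⁷ m.
Vis-viva rearranged: 1/a = 2/r − v²/μ = 1.534×10⁻⁷ − 6.239×10⁻⁸ = 9.103×10⁻⁸ m⁻¹.
a = 1.099×10⁷ m = 10986 km.

a ≈ 11000 km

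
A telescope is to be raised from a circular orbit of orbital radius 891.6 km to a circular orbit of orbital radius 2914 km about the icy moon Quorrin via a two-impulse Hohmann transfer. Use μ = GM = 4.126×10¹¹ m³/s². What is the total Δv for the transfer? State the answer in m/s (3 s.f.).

Δv_total ≈ 280 m/s

r₁ = 891.6 km = 8.916×10⁵ m.
r₂ = 2914 km = 2.914×10⁶ m.
Transfer ellipse a_t = (r₁ + r₂)/2 = 1.903×10⁶ m.
At r₁: circular v_c1 = √(μ/r₁) = 680.3 m/s; transfer-periapsis v_p = √[μ(2/r₁ − 1/a_t)] = 841.8 m/s.
Δv₁ = v_p − v_c1 = 161.6 m/s.
At r₂: circular v_c2 = √(μ/r₂) = 376.3 m/s; transfer-apoapsis v_a = √[μ(2/r₂ − 1/a_t)] = 257.6 m/s.
Δv₂ = v_c2 − v_a = 118.7 m/s.
Total Δv = Δv₁ + Δv₂ = 280.3 m/s.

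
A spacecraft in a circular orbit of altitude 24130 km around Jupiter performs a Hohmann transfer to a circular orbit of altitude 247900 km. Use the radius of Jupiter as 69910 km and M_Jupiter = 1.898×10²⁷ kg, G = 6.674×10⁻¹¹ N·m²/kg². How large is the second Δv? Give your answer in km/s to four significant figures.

Δv ≈ 6.473 km/s

μ = GM = 6.674×10⁻¹¹ × 1.898×10²⁷ = 1.267×10¹⁷ m³/s².
r₁ = 69910 + 24130 = 94040 km = 9.4040×10⁷ m.
r₂ = 69910 + 247900 = 317810 km = 3.1781×10⁸ m.
Transfer ellipse a_t = (r₁ + r₂)/2 = 2.059×10⁸ m.
At r₁: circular v_c1 = √(μ/r₁) = 36700 m/s; transfer-perijove v_p = √[μ(2/r₁ − 1/a_t)] = 45590 m/s.
At r₂: circular v_c2 = √(μ/r₂) = 19960 m/s; transfer-apojove v_a = √[μ(2/r₂ − 1/a_t)] = 13490 m/s.
Δv₂ = v_c2 − v_a = 6473 m/s.
= 6.473 km/s.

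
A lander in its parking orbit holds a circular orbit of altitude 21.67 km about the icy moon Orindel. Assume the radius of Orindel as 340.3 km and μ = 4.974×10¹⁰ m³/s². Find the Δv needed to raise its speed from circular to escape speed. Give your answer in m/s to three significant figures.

Δv ≈ 154 m/s

r = 340.3 + 21.67 = 361.97 km = 3.6197×10⁵ m.
Circular speed v_c = √(μ/r) = 370.7 m/s.
Escape speed v_esc = √(2μ/r) = √2 × v_c = 524.2 m/s.
Δv = v_esc − v_c = 153.5 m/s.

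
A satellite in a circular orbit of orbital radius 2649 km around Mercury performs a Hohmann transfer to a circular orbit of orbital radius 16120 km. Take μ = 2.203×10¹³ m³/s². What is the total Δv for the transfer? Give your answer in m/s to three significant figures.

Δv_total ≈ 1440 m/s

r₁ = 2649 km = 2.649×10⁶ m.
r₂ = 16120 km = 1.612×10⁷ m.
Transfer ellipse a_t = (r₁ + r₂)/2 = 9.384×10⁶ m.
At r₁: circular v_c1 = √(μ/r₁) = 2884 m/s; transfer-periherm v_p = √[μ(2/r₁ − 1/a_t)] = 3780 m/s.
Δv₁ = v_p − v_c1 = 895.8 m/s.
At r₂: circular v_c2 = √(μ/r₂) = 1169 m/s; transfer-apoherm v_a = √[μ(2/r₂ − 1/a_t)] = 621.1 m/s.
Δv₂ = v_c2 − v_a = 547.9 m/s.
Total Δv = Δv₁ + Δv₂ = 1444 m/s.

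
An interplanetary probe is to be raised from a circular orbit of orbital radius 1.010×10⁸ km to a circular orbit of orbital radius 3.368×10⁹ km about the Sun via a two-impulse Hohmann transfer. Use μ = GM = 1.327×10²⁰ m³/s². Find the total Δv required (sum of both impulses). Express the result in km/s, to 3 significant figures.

r₁ = 1.010×10⁸ km = 1.010×10¹¹ m.
r₂ = 3.368×10⁹ km = 3.368×10¹² m.
Transfer ellipse a_t = (r₁ + r₂)/2 = 1.734×10¹² m.
At r₁: circular v_c1 = √(μ/r₁) = 36250 m/s; transfer-perihelion v_p = √[μ(2/r₁ − 1/a_t)] = 50510 m/s.
Δv₁ = v_p − v_c1 = 14260 m/s.
At r₂: circular v_c2 = √(μ/r₂) = 6277 m/s; transfer-aphelion v_a = √[μ(2/r₂ − 1/a_t)] = 1515 m/s.
Δv₂ = v_c2 − v_a = 4762 m/s.
Total Δv = Δv₁ + Δv₂ = 19020 m/s = 19.02 km/s.

Δv_total ≈ 19.0 km/s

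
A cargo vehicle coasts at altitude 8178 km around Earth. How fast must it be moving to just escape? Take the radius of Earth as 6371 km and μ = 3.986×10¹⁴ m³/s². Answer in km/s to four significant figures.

r = 6371 + 8178 = 14549 km = 1.4549×10⁷ m.
Escape speed v_esc = √(2μ/r) = √(2 × 3.986×10¹⁴ / 1.455×10⁷) = √(5.479×10⁷) = 7402 m/s.
= 7.402 km/s.

v_esc ≈ 7.402 km/s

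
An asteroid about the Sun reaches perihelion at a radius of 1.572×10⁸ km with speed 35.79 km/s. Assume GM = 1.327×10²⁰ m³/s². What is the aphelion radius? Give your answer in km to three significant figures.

r_p = 1.572×10¹¹ m.
Specific energy ε = v²/2 − μ/r = -2.037×10⁸ J/kg, so a = −μ/(2ε) = 3.257×10¹¹ m.
The apsides satisfy r_p + r_a = 2a, so the aphelion radius is 2a − r_p = 4.943×10¹¹ m = 4.9429×10⁸ km.

aphelion radius ≈ 4.94×10⁸ km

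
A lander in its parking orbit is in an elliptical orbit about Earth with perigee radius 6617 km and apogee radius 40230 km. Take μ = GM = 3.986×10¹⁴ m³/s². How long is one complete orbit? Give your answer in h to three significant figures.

T ≈ 9.91 h

Semi-major axis a = (r_p + r_a)/2 = (6617.0 + 40230)/2 = 23424 km = 2.342×10⁷ m.
By Kepler's third law T = 2π√(a³/μ) = 2π × 5.678×10³ = 3.568×10⁴ s.
= 9.910 h.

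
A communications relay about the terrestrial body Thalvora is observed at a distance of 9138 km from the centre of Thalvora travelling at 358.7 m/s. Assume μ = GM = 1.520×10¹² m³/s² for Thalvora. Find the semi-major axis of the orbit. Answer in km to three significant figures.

a ≈ 7450 km

r = 9.138×10⁶ m.
Specific orbital energy ε = v²/2 − μ/r = (358.7)²/2 − 1.520×10¹²/9.138×10⁶ = -1.020×10⁵ J/kg.
Since ε = −μ/(2a), a = −μ/(2ε) = 7.451×10⁶ m = 7450.6 km.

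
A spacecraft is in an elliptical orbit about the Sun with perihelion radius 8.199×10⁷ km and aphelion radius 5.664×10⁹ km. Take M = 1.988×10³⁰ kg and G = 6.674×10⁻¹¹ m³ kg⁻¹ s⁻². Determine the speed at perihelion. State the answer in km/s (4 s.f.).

v ≈ 56.48 km/s

μ = GM = 6.674×10⁻¹¹ × 1.988×10³⁰ = 1.327×10²⁰ m³/s².
Semi-major axis a = (r_p + r_a)/2 = 2.8730×10⁹ km = 2.873×10¹² m.
Vis-viva: v² = μ(2/r − 1/a) = 1.327×10²⁰ × (2.439×10⁻¹¹ − 3.481×10⁻¹³) = 3.190×10⁹ m²/s².
v = 56480 m/s = 56.48 km/s.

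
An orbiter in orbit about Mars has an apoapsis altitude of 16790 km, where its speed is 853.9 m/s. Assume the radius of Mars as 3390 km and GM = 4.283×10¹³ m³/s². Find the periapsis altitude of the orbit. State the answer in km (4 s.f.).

r_a = 3390 + 16790 = 20180 km = 2.018×10⁷ m.
Specific energy ε = v²/2 − μ/r = -1.758×10⁶ J/kg, so a = −μ/(2ε) = 1.218×10⁷ m.
The apsides satisfy r_p + r_a = 2a, so the periapsis radius is 2a − r_a = 4.185×10⁶ m = 4185.3 km.
Periapsis altitude = 4185.3 − 3390 = 795.33 km.

periapsis altitude ≈ 795.3 km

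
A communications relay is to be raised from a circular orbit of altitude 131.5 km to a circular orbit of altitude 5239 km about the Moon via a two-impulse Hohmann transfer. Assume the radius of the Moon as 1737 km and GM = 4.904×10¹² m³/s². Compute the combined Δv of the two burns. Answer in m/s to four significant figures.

r₁ = 1737 + 131.5 = 1868.5 km = 1.8685×10⁶ m.
r₂ = 1737 + 5239 = 6976.0 km = 6.9760×10⁶ m.
Transfer ellipse a_t = (r₁ + r₂)/2 = 4.422×10⁶ m.
At r₁: circular v_c1 = √(μ/r₁) = 1620 m/s; transfer-perilune v_p = √[μ(2/r₁ − 1/a_t)] = 2035 m/s.
Δv₁ = v_p − v_c1 = 414.7 m/s.
At r₂: circular v_c2 = √(μ/r₂) = 838.4 m/s; transfer-apolune v_a = √[μ(2/r₂ − 1/a_t)] = 545.0 m/s.
Δv₂ = v_c2 − v_a = 293.4 m/s.
Total Δv = Δv₁ + Δv₂ = 708.1 m/s.

Δv_total ≈ 708.1 m/s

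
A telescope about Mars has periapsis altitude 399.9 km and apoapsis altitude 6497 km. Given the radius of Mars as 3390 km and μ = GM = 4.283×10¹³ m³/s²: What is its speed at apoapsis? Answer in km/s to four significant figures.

v ≈ 1.549 km/s

r_p = 3390 + 399.9 = 3789.9 km = 3.7899×10⁶ m.
r_a = 3390 + 6497 = 9887.0 km = 9.8870×10⁶ m.
Semi-major axis a = (r_p + r_a)/2 = 6838.4 km = 6.838×10⁶ m.
Vis-viva: v² = μ(2/r − 1/a) = 4.283×10¹³ × (2.023×10⁻⁷ − 1.462×10⁻⁷) = 2.401×10⁶ m²/s².
v = 1549 m/s = 1.549 km/s.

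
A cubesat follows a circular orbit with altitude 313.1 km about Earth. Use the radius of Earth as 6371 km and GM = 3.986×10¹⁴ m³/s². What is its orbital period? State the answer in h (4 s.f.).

T ≈ 1.511 h

r = 6371 + 313.1 = 6684.1 km = 6.6841×10⁶ m.
Kepler's third law: T = 2π√(r³/μ) = 2π√((6.684×10⁶)³ / 3.986×10¹⁴).
r³/μ = 7.492×10⁵ s², so T = 2π × 8.656×10² = 5.438×10³ s.
Converting: 5.438×10³ s ÷ 3600 = 1.511 h.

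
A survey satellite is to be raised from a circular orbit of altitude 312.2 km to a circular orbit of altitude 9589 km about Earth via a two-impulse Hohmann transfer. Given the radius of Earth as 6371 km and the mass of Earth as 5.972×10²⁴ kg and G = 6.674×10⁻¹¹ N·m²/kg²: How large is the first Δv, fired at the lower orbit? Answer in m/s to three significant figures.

Δv ≈ 1450 m/s

μ = GM = 6.674×10⁻¹¹ × 5.972×10²⁴ = 3.986×10¹⁴ m³/s².
r₁ = 6371 + 312.2 = 6683.2 km = 6.6832×10⁶ m.
r₂ = 6371 + 9589 = 15960 km = 1.5960×10⁷ m.
Transfer ellipse a_t = (r₁ + r₂)/2 = 1.132×10⁷ m.
At r₁: circular v_c1 = √(μ/r₁) = 7723 m/s; transfer-perigee v_p = √[μ(2/r₁ − 1/a_t)] = 9169 m/s.
Δv₁ = v_p − v_c1 = 1446 m/s.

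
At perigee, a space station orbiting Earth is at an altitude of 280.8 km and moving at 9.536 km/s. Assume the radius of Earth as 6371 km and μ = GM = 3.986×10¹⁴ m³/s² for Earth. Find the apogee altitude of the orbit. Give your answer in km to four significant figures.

apogee altitude ≈ 14550 km

r_p = 6371 + 280.8 = 6651.8 km = 6.652×10⁶ m.
Specific energy ε = v²/2 − μ/r = -1.446×10⁷ J/kg, so a = −μ/(2ε) = 1.379×10⁷ m.
The apsides satisfy r_p + r_a = 2a, so the apogee radius is 2a − r_p = 2.092×10⁷ m = 20922 km.
Apogee altitude = 20922 − 6371 = 14551 km.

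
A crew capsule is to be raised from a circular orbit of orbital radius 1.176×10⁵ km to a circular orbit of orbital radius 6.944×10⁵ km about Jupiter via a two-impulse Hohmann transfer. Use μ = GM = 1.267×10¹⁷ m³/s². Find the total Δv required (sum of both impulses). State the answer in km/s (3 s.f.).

r₁ = 1.176×10⁵ km = 1.176×10⁸ m.
r₂ = 6.944×10⁵ km = 6.944×10⁸ m.
Transfer ellipse a_t = (r₁ + r₂)/2 = 4.060×10⁸ m.
At r₁: circular v_c1 = √(μ/r₁) = 32820 m/s; transfer-perijove v_p = √[μ(2/r₁ − 1/a_t)] = 42930 m/s.
Δv₁ = v_p − v_c1 = 10100 m/s.
At r₂: circular v_c2 = √(μ/r₂) = 13510 m/s; transfer-apojove v_a = √[μ(2/r₂ − 1/a_t)] = 7270 m/s.
Δv₂ = v_c2 − v_a = 6238 m/s.
Total Δv = Δv₁ + Δv₂ = 16340 m/s = 16.34 km/s.

Δv_total ≈ 16.3 km/s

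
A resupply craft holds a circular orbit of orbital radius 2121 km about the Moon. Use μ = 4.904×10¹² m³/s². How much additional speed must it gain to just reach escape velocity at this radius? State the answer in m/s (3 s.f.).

r = 2121 km = 2.121×10⁶ m.
Circular speed v_c = √(μ/r) = 1521 m/s.
Escape speed v_esc = √(2μ/r) = √2 × v_c = 2150 m/s.
Δv = v_esc − v_c = 629.8 m/s.

Δv ≈ 630 m/s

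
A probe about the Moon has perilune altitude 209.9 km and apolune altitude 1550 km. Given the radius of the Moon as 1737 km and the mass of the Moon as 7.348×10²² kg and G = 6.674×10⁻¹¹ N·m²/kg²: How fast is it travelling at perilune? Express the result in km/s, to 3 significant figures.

v ≈ 1.78 km/s

μ = GM = 6.674×10⁻¹¹ × 7.348×10²² = 4.904×10¹² m³/s².
r_p = 1737 + 209.9 = 1946.9 km = 1.9469×10⁶ m.
r_a = 1737 + 1550 = 3287.0 km = 3.2870×10⁶ m.
Semi-major axis a = (r_p + r_a)/2 = 2616.9 km = 2.617×10⁶ m.
Vis-viva: v² = μ(2/r − 1/a) = 4.904×10¹² × (1.027×10⁻⁶ − 3.821×10⁻⁷) = 3.164×10⁶ m²/s².
v = 1779 m/s = 1.779 km/s.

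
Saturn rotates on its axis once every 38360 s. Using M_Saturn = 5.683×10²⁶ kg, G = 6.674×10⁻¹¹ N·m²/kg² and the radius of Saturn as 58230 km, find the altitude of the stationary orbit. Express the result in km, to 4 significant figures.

h_sync ≈ 54000 km

μ = GM = 6.674×10⁻¹¹ × 5.683×10²⁶ = 3.793×10¹⁶ m³/s².
A synchronous orbit has period T, so by Kepler's third law a = (μT²/4π²)^(1/3).
μT²/4π² = 3.793×10¹⁶ × (3.836×10⁴)² / 39.48 = 1.414×10²⁴ m³.
a = 1.122×10⁸ m = 1.1223×10⁵ km.
Altitude h = a − R = 1.1223×10⁵ − 58230 = 54003 km.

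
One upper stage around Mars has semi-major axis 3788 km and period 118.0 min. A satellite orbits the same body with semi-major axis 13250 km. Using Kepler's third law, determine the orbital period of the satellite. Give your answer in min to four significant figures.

T₂ ≈ 772.0 min

Kepler's third law: T² ∝ a³, so T₂ = T₁ (a₂/a₁)^(3/2).
a₂/a₁ = 3.498, (a₂/a₁)^(3/2) = 6.542.
T₂ = 118.0 × 6.542 = 772.0 min.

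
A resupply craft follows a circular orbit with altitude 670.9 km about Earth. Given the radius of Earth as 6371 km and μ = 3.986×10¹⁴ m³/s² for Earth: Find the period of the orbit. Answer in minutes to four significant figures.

r = 6371 + 670.9 = 7041.9 km = 7.0419×10⁶ m.
Kepler's third law: T = 2π√(r³/μ) = 2π√((7.042×10⁶)³ / 3.986×10¹⁴).
r³/μ = 8.761×10⁵ s², so T = 2π × 9.360×10² = 5.881×10³ s.
Converting: 5.881×10³ s ÷ 60.00 = 98.02 minutes.

T ≈ 98.02 minutes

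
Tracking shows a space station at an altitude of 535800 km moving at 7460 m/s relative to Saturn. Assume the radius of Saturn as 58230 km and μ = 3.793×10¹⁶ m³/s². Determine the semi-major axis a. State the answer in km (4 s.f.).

a ≈ 5.264×10⁵ km

r = 58230 + 535800 = 5.9403×10⁵ km = 5.940×10⁸ m.
Specific orbital energy ε = v²/2 − μ/r = (7460)²/2 − 3.793×10¹⁶/5.940×10⁸ = -3.603×10⁷ J/kg.
Since ε = −μ/(2a), a = −μ/(2ε) = 5.264×10⁸ m = 5.2642×10⁵ km.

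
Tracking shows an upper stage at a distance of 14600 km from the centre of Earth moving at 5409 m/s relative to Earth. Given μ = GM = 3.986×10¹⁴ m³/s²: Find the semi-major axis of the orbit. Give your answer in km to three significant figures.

a ≈ 15700 km

r = 1.460×10⁷ m.
Vis-viva rearranged: 1/a = 2/r − v²/μ = 1.370×10⁻⁷ − 7.340×10⁻⁸ = 6.359×10⁻⁸ m⁻¹.
a = 1.573×10⁷ m = 15727 km.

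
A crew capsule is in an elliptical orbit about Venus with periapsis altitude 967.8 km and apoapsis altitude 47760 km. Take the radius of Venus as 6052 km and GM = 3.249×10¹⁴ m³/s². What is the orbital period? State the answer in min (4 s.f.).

r_p = 6052 + 967.8 = 7019.8 km = 7.0198×10⁶ m.
r_a = 6052 + 47760 = 53812 km = 5.3812×10⁷ m.
Semi-major axis a = (r_p + r_a)/2 = (7019.8 + 53812)/2 = 30416 km = 3.042×10⁷ m.
By Kepler's third law T = 2π√(a³/μ) = 2π × 9.306×10³ = 5.847×10⁴ s.
= 974.6 min.

T ≈ 974.6 min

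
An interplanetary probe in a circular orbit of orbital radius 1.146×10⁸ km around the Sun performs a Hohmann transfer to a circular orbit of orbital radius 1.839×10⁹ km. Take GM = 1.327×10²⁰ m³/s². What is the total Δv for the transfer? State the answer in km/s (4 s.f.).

Δv_total ≈ 18.25 km/s

r₁ = 1.146×10⁸ km = 1.146×10¹¹ m.
r₂ = 1.839×10⁹ km = 1.839×10¹² m.
Transfer ellipse a_t = (r₁ + r₂)/2 = 9.768×10¹¹ m.
At r₁: circular v_c1 = √(μ/r₁) = 34030 m/s; transfer-perihelion v_p = √[μ(2/r₁ − 1/a_t)] = 46690 m/s.
Δv₁ = v_p − v_c1 = 12660 m/s.
At r₂: circular v_c2 = √(μ/r₂) = 8495 m/s; transfer-aphelion v_a = √[μ(2/r₂ − 1/a_t)] = 2910 m/s.
Δv₂ = v_c2 − v_a = 5585 m/s.
Total Δv = Δv₁ + Δv₂ = 18250 m/s = 18.25 km/s.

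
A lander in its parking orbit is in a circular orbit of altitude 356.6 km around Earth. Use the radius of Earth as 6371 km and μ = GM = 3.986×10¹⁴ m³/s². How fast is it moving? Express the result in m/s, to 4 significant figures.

v ≈ 7697 m/s

r = 6371 + 356.6 = 6727.6 km = 6.7276×10⁶ m.
For a circular orbit v = √(μ/r) = √(3.986×10¹⁴ / 6.728×10⁶) = √(5.925×10⁷) = 7697 m/s.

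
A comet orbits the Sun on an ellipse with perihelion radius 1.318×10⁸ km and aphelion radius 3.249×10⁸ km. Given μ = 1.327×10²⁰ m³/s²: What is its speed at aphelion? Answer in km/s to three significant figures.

Semi-major axis a = (r_p + r_a)/2 = 2.2835×10⁸ km = 2.284×10¹¹ m.
Vis-viva: v² = μ(2/r − 1/a) = 1.327×10²⁰ × (6.156×10⁻¹² − 4.379×10⁻¹²) = 2.357×10⁸ m²/s².
v = 15350 m/s = 15.35 km/s.

v ≈ 15.4 km/s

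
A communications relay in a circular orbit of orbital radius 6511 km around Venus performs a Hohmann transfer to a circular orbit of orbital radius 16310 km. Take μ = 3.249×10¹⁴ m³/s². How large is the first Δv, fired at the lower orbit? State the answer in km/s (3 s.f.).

r₁ = 6511 km = 6.511×10⁶ m.
r₂ = 16310 km = 1.631×10⁷ m.
Transfer ellipse a_t = (r₁ + r₂)/2 = 1.141×10⁷ m.
At r₁: circular v_c1 = √(μ/r₁) = 7064 m/s; transfer-periapsis v_p = √[μ(2/r₁ − 1/a_t)] = 8446 m/s.
Δv₁ = v_p − v_c1 = 1382 m/s.
= 1.382 km/s.

Δv ≈ 1.38 km/s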